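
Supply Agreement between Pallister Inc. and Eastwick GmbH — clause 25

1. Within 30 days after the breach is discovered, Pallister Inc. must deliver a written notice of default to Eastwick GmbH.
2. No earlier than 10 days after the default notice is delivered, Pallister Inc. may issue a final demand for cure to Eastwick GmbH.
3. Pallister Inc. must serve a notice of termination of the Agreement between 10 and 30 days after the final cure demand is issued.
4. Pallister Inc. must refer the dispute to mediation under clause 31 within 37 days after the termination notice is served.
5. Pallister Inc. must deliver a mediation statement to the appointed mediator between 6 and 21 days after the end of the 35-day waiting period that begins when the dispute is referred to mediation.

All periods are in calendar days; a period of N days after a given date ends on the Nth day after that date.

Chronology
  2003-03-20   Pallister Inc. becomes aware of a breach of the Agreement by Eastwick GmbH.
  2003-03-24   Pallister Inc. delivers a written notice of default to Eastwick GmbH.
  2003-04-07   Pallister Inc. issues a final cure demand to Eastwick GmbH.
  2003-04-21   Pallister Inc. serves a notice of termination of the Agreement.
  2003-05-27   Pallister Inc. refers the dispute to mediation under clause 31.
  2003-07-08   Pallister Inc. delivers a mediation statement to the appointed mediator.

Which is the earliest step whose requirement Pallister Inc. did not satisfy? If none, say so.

Step 1 — counting 30 days from 2003-03-20 (when the breach is discovered) gives a deadline of 2003-04-19; 2003-03-24 is within that limit.
Step 2 — must wait 10 days from 2003-03-24 (when the default notice is delivered), so not before 2003-04-03; done 2003-04-07 — permitted.
Step 3 — 10 and 30 days from 2003-04-07 (when the final cure demand is issued) are 2003-04-17 and 2003-05-07 respectively; done 2003-04-21, which is between those dates.
Step 4 — counting 37 days from 2003-04-21 (when the termination notice is served) gives a deadline of 2003-05-28; 2003-05-27 is within that limit.
Step 5 — 6 and 21 days from 2003-07-01 (end of the 35-day waiting period, which began when the dispute is referred to mediation on 2003-05-27) are 2003-07-07 and 2003-07-22 respectively; done 2003-07-08, which is between those dates.

None — every step was satisfied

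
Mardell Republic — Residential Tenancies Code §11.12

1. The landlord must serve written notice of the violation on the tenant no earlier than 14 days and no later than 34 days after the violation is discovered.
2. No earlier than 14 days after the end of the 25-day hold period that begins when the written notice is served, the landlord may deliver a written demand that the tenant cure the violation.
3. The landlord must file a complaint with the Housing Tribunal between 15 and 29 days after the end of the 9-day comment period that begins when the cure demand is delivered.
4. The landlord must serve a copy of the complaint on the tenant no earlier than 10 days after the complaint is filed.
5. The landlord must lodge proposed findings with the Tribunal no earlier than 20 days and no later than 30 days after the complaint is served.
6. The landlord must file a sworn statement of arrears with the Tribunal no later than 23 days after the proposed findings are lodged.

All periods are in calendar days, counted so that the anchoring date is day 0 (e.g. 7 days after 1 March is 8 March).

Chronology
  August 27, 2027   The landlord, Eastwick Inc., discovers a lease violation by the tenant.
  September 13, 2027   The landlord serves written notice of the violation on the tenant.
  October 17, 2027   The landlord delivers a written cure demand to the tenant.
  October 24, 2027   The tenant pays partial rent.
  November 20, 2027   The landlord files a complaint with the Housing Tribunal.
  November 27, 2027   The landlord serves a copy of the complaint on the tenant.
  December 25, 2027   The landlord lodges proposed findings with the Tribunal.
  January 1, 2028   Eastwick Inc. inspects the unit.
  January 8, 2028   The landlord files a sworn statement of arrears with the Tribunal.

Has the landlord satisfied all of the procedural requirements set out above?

No

(1) the permitted window runs from August 27, 2027 + 14 = September 10, 2027 to August 27, 2027 + 34 = September 30, 2027; done September 13, 2027 — within the window.
(2) permitted from October 8, 2027 + 14 days = October 22, 2027 onward; October 17, 2027 is 5 days before the earliest permitted date.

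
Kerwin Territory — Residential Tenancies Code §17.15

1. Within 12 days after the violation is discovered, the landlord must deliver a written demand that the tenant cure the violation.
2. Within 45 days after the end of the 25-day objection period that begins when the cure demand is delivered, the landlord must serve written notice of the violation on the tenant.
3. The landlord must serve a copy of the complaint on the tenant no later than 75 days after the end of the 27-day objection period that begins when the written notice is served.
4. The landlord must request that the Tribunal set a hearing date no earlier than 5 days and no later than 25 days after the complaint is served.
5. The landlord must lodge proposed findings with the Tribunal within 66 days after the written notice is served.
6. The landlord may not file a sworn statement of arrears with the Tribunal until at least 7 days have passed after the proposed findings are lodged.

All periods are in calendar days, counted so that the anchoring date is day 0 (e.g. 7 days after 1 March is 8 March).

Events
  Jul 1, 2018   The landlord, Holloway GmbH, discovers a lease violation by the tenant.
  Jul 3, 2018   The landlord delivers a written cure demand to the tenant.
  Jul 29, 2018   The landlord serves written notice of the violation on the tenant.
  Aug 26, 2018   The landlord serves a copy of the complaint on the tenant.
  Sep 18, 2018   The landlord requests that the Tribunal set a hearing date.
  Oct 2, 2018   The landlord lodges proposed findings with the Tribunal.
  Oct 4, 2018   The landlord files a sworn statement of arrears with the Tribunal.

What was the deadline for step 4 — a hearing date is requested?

Step 4 runs from Aug 26, 2018, when the complaint is served. The window is 5–25 days after Aug 26, 2018; it closes on Sep 20, 2018.

Sep 20, 2018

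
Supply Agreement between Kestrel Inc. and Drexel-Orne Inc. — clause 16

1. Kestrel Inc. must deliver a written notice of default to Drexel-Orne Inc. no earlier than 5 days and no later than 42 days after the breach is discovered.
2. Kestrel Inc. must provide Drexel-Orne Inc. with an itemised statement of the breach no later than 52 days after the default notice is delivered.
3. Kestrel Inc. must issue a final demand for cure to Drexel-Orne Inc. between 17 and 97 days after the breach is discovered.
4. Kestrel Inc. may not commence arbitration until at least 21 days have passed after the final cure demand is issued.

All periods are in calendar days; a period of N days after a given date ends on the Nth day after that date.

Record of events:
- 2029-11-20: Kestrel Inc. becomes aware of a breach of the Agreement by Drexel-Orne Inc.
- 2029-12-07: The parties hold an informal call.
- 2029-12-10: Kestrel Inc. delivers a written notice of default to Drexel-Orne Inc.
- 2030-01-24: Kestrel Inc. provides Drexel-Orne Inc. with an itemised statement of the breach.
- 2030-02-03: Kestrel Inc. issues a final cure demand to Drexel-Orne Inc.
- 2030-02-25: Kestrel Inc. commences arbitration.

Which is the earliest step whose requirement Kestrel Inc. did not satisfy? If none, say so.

Step 1 — 5 and 42 days from 2029-11-20 (when the breach is discovered) are 2029-11-25 and 2030-01-01 respectively; 2029-12-10 falls inside that range.
Step 2 — counting 52 days from 2029-12-10 (when the default notice is delivered) gives a deadline of 2030-01-31; completed 2030-01-24, before the deadline.
Step 3 — 17 and 97 days from 2029-11-20 (when the breach is discovered) are 2029-12-07 and 2030-02-25 respectively; done 2030-02-03 — within the window.
Step 4 — must wait 21 days from 2030-02-03 (when the final cure demand is issued), so not before 2030-02-24; 2030-02-25 is on or after that date.

None — every step was satisfied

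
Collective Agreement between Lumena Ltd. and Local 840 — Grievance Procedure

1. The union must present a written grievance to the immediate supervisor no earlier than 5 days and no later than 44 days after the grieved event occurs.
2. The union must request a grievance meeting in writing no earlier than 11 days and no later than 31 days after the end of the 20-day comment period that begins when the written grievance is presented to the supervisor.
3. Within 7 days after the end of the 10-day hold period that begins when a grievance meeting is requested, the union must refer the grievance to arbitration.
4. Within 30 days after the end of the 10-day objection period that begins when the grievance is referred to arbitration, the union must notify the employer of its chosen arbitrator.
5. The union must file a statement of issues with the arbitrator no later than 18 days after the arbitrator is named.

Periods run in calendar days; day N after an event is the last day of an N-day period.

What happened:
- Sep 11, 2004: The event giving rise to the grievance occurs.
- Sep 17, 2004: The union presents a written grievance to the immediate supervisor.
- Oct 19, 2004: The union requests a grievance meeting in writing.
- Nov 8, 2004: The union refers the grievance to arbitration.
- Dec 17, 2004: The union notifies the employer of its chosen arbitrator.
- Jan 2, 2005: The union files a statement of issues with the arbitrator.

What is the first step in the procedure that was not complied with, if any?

Step 3

Step 1: the window is 5–44 days after Sep 11, 2004 (when the grieved event occurs), so Sep 16, 2004 through Oct 25, 2004; Sep 17, 2004 falls inside that range.
Step 2: the window is 11–31 days after Oct 7, 2004 (end of the 20-day comment period, which began when the written grievance is presented to the supervisor on Sep 17, 2004), so Oct 18, 2004 through Nov 7, 2004; done Oct 19, 2004 — within the window.
Step 3: 7 days after Oct 29, 2004 (end of the 10-day hold period, which began when a grievance meeting is requested on Oct 19, 2004) is Nov 5, 2004; Nov 8, 2004 misses that deadline by 3 days.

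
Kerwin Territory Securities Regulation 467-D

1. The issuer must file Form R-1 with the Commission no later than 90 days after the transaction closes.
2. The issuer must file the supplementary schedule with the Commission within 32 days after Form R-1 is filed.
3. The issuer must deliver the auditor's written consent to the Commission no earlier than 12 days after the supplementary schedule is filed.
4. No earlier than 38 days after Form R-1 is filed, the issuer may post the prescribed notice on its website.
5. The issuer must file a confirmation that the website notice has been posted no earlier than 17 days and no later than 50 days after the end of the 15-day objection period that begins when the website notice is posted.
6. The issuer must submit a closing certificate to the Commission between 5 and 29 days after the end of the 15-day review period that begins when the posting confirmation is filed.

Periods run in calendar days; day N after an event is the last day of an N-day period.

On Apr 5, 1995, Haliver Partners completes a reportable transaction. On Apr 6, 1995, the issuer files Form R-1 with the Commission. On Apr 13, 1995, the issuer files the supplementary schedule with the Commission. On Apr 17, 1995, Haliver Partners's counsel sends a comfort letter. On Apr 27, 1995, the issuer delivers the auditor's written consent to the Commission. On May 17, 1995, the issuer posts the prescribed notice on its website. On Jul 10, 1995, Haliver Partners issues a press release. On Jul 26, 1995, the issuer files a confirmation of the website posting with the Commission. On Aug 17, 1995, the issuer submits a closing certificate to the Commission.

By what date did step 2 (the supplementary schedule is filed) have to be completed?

Step 2 runs from Apr 6, 1995, when Form R-1 is filed. 32 days after Apr 6, 1995 is May 8, 1995.

May 8, 1995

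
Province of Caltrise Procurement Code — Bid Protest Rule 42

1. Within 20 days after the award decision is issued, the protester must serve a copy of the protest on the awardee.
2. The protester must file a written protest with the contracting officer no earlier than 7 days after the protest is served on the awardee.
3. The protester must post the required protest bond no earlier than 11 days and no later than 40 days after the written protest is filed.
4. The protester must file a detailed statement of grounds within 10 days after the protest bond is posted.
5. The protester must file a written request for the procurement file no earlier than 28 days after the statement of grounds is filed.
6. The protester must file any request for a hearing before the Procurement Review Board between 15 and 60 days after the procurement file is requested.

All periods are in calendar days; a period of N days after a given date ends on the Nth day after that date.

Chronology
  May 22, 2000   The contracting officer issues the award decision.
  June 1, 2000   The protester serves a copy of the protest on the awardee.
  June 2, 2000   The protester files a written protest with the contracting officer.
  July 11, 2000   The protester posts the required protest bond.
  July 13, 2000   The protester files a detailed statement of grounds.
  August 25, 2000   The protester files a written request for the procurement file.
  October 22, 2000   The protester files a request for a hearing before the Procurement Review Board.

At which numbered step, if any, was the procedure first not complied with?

Step 2

Step 1: 20 days after May 22, 2000 (when the award decision is issued) is June 11, 2000; done June 1, 2000 — timely.
Step 2: the earliest permitted date is 7 days after June 1, 2000 (when the protest is served on the awardee), i.e. June 8, 2000; done June 2, 2000 — 6 days too early.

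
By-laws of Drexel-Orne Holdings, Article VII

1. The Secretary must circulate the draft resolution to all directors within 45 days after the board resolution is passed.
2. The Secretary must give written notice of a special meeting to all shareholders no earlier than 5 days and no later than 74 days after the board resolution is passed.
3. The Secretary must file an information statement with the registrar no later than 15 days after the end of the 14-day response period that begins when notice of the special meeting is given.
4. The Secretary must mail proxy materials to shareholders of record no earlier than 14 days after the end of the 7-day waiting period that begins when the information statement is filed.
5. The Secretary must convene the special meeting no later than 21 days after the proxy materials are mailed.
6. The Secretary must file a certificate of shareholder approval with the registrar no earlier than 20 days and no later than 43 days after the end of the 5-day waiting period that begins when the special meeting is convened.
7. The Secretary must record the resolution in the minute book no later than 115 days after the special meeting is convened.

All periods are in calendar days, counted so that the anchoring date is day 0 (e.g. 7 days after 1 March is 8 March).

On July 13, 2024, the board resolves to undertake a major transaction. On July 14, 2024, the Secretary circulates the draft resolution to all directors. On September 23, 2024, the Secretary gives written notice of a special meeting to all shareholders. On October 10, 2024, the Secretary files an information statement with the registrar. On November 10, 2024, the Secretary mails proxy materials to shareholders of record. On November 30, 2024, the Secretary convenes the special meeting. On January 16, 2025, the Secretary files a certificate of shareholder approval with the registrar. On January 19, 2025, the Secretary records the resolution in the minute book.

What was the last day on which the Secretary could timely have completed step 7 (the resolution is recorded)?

March 25, 2025

Step 7 runs from November 30, 2024, when the special meeting is convened. 115 days after November 30, 2024 is March 25, 2025.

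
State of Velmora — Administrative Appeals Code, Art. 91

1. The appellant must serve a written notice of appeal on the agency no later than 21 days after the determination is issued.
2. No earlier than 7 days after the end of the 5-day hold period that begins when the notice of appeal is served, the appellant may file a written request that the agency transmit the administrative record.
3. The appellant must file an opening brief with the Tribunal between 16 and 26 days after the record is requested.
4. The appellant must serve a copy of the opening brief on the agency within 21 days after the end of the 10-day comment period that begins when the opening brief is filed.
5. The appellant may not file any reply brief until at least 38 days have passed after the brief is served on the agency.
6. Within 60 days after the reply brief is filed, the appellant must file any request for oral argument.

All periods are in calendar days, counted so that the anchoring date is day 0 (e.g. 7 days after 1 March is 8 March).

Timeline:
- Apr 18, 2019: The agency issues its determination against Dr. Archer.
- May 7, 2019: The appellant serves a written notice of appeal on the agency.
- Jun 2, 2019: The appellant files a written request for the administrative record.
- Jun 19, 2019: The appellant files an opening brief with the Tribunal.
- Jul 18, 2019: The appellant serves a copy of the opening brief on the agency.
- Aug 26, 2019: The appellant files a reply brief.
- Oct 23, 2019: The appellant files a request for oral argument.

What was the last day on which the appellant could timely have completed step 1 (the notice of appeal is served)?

Step 1 runs from Apr 18, 2019, when the determination is issued. 21 days after Apr 18, 2019 is May 9, 2019.

May 9, 2019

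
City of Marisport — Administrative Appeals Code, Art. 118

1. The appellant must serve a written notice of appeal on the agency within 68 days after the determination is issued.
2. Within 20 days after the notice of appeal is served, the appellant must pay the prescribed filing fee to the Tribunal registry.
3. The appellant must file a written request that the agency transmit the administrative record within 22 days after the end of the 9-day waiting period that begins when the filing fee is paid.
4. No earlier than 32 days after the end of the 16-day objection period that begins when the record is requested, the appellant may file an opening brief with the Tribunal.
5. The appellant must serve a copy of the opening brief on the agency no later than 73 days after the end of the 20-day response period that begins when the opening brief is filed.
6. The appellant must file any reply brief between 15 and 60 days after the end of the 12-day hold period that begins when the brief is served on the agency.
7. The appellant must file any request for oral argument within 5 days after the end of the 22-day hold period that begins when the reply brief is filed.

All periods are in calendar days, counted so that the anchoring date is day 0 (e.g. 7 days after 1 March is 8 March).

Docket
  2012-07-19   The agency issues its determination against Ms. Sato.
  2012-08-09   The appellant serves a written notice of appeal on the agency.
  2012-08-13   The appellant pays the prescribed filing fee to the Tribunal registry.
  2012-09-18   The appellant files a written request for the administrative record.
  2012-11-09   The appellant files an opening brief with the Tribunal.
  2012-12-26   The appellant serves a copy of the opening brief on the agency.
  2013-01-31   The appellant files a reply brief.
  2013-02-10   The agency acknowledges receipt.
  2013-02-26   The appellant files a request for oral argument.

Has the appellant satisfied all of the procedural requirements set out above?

No

(1) due by 2012-07-19 + 68 days = 2012-09-25; completed 2012-08-09, before the deadline.
(2) due by 2012-08-09 + 20 days = 2012-08-29; completed 2012-08-13, before the deadline.
(3) due by 2012-08-22 + 22 days = 2012-09-13; not done until 2012-09-18, 5 days after the deadline.
Later steps need not be reached.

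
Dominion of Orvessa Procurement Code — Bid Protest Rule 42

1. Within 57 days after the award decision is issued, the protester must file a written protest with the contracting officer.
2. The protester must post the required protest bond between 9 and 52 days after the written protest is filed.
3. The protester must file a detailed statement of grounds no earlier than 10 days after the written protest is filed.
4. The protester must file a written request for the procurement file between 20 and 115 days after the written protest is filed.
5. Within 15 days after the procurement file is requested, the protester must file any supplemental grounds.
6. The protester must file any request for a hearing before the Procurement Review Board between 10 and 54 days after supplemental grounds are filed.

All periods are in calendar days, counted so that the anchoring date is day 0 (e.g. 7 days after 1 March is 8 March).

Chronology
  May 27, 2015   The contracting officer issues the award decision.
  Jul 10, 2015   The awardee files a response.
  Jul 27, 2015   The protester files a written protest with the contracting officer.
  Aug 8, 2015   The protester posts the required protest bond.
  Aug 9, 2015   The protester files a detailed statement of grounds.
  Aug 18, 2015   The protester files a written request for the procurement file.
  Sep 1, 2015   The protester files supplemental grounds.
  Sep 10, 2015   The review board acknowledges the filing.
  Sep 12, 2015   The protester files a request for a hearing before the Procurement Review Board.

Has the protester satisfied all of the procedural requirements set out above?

No

(1) due by May 27, 2015 + 57 days = Jul 23, 2015; not done until Jul 27, 2015, 4 days after the deadline.
The procedure was therefore not followed at step 1.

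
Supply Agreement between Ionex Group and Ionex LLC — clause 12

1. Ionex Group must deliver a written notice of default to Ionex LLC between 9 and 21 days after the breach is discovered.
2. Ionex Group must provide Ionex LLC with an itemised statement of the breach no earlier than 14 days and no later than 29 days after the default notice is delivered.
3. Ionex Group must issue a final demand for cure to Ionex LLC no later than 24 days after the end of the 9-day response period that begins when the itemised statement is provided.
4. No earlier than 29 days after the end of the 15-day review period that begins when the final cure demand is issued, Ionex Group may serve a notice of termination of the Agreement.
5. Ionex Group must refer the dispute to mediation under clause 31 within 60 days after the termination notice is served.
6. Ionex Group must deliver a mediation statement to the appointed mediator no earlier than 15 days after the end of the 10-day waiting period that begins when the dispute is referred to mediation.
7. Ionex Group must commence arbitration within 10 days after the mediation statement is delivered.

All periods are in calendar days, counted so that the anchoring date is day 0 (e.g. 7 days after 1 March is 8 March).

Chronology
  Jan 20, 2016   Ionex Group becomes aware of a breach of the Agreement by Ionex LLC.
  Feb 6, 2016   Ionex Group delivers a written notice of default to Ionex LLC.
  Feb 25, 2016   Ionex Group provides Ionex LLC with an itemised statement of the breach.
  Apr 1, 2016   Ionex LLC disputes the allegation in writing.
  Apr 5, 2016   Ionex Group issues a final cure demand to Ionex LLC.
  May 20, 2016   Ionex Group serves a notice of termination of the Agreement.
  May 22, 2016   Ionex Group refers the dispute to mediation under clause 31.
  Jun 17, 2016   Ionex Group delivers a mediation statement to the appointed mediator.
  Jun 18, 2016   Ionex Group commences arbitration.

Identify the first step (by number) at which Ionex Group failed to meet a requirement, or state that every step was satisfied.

Step 3

(1) the permitted window runs from Jan 20, 2016 + 9 = Jan 29, 2016 to Jan 20, 2016 + 21 = Feb 10, 2016; done Feb 6, 2016, which is between those dates.
(2) the permitted window runs from Feb 6, 2016 + 14 = Feb 20, 2016 to Feb 6, 2016 + 29 = Mar 6, 2016; done Feb 25, 2016, which is between those dates.
(3) due by Mar 5, 2016 + 24 days = Mar 29, 2016; Apr 5, 2016 misses that deadline by 7 days.
The analysis stops there.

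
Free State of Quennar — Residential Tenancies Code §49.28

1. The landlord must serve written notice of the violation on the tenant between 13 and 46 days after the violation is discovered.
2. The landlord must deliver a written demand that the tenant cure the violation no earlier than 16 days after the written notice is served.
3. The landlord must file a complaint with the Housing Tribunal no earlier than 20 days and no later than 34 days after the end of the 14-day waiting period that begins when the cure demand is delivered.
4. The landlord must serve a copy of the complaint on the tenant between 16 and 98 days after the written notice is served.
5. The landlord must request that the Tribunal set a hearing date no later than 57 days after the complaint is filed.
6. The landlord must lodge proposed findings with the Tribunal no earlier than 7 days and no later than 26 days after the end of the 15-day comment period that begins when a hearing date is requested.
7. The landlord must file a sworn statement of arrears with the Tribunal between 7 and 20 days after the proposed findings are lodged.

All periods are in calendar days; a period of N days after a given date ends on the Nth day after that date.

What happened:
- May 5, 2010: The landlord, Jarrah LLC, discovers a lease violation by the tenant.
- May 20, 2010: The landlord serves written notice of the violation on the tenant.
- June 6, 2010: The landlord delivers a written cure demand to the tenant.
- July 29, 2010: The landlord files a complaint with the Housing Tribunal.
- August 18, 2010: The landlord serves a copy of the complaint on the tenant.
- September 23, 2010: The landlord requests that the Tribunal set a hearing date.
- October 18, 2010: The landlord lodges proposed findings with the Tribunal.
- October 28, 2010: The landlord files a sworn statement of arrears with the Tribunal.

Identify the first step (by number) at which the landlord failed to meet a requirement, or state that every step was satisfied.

Step 3

Step 1: the window is 13–46 days after May 5, 2010 (when the violation is discovered), so May 18, 2010 through June 20, 2010; done May 20, 2010 — within the window.
Step 2: the earliest permitted date is 16 days after May 20, 2010 (when the written notice is served), i.e. June 5, 2010; June 6, 2010 is on or after that date.
Step 3: the window is 20–34 days after June 20, 2010 (end of the 14-day waiting period, which began when the cure demand is delivered on June 6, 2010), so July 10, 2010 through July 24, 2010; July 29, 2010 is 5 days past the end of the window.
The procedure was therefore not followed at step 3.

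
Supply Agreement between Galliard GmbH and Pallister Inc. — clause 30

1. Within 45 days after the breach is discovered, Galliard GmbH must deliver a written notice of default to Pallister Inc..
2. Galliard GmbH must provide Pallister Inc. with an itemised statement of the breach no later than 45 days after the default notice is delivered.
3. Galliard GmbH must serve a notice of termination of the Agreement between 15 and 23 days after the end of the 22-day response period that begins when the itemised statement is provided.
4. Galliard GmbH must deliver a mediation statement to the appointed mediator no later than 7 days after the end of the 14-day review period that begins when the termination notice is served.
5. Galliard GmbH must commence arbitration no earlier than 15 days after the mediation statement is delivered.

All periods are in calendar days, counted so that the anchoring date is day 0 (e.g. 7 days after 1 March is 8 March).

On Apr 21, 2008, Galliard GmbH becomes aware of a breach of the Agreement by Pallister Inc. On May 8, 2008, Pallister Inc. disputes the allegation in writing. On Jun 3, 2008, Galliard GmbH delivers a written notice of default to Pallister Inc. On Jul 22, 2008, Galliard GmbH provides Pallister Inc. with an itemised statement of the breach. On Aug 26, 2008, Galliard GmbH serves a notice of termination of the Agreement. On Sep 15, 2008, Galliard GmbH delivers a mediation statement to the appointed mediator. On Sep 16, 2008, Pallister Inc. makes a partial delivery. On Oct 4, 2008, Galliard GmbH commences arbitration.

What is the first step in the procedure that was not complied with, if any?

Step 1 — counting 45 days from Apr 21, 2008 (when the breach is discovered) gives a deadline of Jun 5, 2008; done Jun 3, 2008 — timely.
Step 2 — counting 45 days from Jun 3, 2008 (when the default notice is delivered) gives a deadline of Jul 18, 2008; Jul 22, 2008 misses that deadline by 4 days.

Step 2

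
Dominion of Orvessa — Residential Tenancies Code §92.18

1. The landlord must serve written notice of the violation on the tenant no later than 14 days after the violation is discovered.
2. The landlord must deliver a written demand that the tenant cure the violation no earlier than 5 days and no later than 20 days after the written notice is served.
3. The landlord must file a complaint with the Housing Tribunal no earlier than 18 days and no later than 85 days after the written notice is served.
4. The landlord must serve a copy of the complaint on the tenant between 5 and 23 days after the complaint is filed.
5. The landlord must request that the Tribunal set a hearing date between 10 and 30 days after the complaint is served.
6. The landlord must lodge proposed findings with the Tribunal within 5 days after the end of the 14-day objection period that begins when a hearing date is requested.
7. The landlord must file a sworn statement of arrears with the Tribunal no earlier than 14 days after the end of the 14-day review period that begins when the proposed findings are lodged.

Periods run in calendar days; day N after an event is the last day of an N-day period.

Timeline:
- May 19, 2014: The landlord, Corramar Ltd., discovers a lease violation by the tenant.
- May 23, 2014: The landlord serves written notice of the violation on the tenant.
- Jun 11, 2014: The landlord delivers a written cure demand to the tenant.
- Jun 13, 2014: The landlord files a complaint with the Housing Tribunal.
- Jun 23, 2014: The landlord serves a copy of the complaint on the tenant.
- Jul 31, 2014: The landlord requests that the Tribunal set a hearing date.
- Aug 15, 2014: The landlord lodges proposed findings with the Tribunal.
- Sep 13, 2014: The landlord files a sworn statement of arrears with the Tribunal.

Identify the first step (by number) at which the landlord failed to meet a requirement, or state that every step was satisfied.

Step 1 — counting 14 days from May 19, 2014 (when the violation is discovered) gives a deadline of Jun 2, 2014; completed May 23, 2014, before the deadline.
Step 2 — 5 and 20 days from May 23, 2014 (when the written notice is served) are May 28, 2014 and Jun 12, 2014 respectively; Jun 11, 2014 falls inside that range.
Step 3 — 18 and 85 days from May 23, 2014 (when the written notice is served) are Jun 10, 2014 and Aug 16, 2014 respectively; done Jun 13, 2014, which is between those dates.
Step 4 — 5 and 23 days from Jun 13, 2014 (when the complaint is filed) are Jun 18, 2014 and Jul 6, 2014 respectively; done Jun 23, 2014 — within the window.
Step 5 — 10 and 30 days from Jun 23, 2014 (when the complaint is served) are Jul 3, 2014 and Jul 23, 2014 respectively; done Jul 31, 2014 — 8 days after the window closed.
No need to go further; step 5 was not satisfied.

Step 5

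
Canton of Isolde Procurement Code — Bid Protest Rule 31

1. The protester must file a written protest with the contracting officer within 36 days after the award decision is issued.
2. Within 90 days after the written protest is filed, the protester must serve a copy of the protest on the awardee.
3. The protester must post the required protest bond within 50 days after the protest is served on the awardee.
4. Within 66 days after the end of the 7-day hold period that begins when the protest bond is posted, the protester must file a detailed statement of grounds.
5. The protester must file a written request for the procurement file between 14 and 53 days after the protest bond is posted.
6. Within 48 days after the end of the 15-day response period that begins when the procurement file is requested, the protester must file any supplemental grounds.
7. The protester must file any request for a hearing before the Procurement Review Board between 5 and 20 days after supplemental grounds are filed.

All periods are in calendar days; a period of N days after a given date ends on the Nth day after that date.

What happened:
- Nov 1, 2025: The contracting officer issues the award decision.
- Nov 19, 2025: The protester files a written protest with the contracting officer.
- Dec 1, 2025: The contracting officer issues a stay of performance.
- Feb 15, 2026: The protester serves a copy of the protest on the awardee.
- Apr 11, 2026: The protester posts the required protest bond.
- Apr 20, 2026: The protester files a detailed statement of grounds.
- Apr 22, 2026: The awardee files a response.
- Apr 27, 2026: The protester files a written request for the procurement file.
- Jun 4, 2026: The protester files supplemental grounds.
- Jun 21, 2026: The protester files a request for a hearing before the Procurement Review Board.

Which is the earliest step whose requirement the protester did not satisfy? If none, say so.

Step 3

Step 1: 36 days after Nov 1, 2025 (when the award decision is issued) is Dec 7, 2025; done Nov 19, 2025 — timely.
Step 2: 90 days after Nov 19, 2025 (when the written protest is filed) is Feb 17, 2026; done Feb 15, 2026 — timely.
Step 3: 50 days after Feb 15, 2026 (when the protest is served on the awardee) is Apr 6, 2026; not done until Apr 11, 2026, 5 days after the deadline.
The procedure was therefore not followed at step 3.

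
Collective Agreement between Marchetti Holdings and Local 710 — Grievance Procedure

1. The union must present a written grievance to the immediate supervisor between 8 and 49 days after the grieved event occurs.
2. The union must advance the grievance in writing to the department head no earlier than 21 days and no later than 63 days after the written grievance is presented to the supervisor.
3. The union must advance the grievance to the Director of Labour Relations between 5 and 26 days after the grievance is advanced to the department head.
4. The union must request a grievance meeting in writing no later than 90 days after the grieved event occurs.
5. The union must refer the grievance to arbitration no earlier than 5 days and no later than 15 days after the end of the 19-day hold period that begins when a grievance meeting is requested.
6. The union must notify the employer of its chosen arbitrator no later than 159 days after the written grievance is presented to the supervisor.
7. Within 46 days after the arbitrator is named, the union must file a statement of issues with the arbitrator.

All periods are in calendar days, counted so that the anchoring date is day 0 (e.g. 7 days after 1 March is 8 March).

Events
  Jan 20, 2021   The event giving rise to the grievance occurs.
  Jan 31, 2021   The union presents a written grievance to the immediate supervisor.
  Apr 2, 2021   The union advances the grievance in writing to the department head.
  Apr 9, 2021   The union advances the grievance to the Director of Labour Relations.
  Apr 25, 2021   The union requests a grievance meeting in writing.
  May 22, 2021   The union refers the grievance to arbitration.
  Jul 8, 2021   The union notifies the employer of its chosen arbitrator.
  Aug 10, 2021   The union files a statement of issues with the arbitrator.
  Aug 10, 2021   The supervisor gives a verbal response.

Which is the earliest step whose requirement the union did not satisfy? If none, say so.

(1) the permitted window runs from Jan 20, 2021 + 8 = Jan 28, 2021 to Jan 20, 2021 + 49 = Mar 10, 2021; done Jan 31, 2021, which is between those dates.
(2) the permitted window runs from Jan 31, 2021 + 21 = Feb 21, 2021 to Jan 31, 2021 + 63 = Apr 4, 2021; done Apr 2, 2021 — within the window.
(3) the permitted window runs from Apr 2, 2021 + 5 = Apr 7, 2021 to Apr 2, 2021 + 26 = Apr 28, 2021; done Apr 9, 2021, which is between those dates.
(4) due by Jan 20, 2021 + 90 days = Apr 20, 2021; done Apr 25, 2021 — 5 days late.
Later steps need not be reached.

Step 4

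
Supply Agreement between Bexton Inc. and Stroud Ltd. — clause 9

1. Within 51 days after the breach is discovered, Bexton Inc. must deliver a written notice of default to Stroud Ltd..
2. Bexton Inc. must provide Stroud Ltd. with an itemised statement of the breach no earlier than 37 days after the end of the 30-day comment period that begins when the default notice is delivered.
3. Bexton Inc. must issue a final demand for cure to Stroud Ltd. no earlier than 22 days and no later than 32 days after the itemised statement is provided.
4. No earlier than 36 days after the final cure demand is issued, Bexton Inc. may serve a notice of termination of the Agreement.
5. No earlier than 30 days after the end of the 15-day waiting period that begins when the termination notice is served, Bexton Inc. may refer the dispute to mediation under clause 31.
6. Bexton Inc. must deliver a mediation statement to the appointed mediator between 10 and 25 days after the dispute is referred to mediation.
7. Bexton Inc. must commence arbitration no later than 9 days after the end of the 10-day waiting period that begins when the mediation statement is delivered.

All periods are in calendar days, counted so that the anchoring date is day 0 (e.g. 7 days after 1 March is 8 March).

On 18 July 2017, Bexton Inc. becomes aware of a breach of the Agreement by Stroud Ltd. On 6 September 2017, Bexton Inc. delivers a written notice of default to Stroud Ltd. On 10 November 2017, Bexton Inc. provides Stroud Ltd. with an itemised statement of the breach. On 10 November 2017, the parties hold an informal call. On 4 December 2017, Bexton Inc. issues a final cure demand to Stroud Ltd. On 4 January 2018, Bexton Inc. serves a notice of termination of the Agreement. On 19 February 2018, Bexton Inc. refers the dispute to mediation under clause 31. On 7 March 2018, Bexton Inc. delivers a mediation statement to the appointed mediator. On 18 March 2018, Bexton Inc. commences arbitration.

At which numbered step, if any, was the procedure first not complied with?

Step 2

(1) due by 18 July 2017 + 51 days = 7 September 2017; 6 September 2017 is within that limit.
(2) permitted from 6 October 2017 + 37 days = 12 November 2017 onward; done 10 November 2017 — 2 days too early.
The procedure was therefore not followed at step 2.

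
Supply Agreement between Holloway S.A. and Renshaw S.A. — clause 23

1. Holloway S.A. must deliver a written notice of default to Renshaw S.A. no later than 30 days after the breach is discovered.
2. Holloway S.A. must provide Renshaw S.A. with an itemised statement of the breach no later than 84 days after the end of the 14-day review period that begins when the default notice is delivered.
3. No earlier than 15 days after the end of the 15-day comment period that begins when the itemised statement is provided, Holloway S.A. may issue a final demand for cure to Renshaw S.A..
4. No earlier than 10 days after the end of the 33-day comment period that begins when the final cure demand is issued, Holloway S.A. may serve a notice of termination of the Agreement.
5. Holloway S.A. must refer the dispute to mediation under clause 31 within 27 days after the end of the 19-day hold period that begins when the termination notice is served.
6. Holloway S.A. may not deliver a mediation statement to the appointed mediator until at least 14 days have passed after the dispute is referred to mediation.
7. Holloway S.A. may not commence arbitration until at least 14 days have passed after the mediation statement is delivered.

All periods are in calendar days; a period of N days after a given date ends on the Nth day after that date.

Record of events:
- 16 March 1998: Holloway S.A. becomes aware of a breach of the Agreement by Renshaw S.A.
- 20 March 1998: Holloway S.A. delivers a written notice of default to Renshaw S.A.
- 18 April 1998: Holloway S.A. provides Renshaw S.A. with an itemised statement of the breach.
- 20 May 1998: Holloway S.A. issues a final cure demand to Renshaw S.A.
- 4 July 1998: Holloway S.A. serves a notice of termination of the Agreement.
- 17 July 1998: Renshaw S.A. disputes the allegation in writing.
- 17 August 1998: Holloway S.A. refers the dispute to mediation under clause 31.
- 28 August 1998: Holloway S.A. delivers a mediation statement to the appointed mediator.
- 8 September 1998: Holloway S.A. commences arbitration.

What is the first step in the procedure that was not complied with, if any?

(1) due by 16 March 1998 + 30 days = 15 April 1998; done 20 March 1998 — timely.
(2) due by 3 April 1998 + 84 days = 26 June 1998; completed 18 April 1998, before the deadline.
(3) permitted from 3 May 1998 + 15 days = 18 May 1998 onward; done 20 May 1998 — permitted.
(4) permitted from 22 June 1998 + 10 days = 2 July 1998 onward; done 4 July 1998, after the minimum wait.
(5) due by 23 July 1998 + 27 days = 19 August 1998; completed 17 August 1998, before the deadline.
(6) permitted from 17 August 1998 + 14 days = 31 August 1998 onward; 28 August 1998 is 3 days before the earliest permitted date.
No need to go further; step 6 was not satisfied.

Step 6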